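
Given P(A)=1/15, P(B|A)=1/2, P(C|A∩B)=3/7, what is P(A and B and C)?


P(A∩B∩C) = P(A) * P(B|A) * P(C|A∩B)
= 1/15 * 1/2 * 3/7
= 1/30 * 3/7 = 1/70

1/70


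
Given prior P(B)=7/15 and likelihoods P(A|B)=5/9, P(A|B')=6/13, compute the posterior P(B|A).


P(A) = P(A|B)P(B) + P(A|B')P(B') = 5/9*7/15 + 6/13*8/15 = 887/1755
P(B|A) = P(A|B)P(B)/P(A) = (7/27)/(887/1755) = 455/887

455/887


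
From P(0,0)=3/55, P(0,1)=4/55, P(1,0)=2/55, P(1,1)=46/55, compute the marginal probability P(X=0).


P(X=0) = P(0,0)+P(0,1) = 3/55 + 4/55 = 7/55

7/55


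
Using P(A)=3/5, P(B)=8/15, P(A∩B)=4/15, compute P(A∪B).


P(A∪B) = P(A) + P(B) - P(A∩B)
= 3/5 + 8/15 - 4/15 = 13/15

13/15


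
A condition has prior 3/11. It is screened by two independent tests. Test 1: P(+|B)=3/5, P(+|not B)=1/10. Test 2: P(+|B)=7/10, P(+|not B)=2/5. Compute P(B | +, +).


After test 1: P(+) = 3/5*3/11 + 1/10*8/11 = 13/55
P(B|+) = (9/55)/(13/55) = 9/13
After test 2 (use post1 as new prior): P(+) = 7/10*9/13 + 2/5*4/13 = 79/130
P(B|+,+) = (63/130)/(79/130) = 63/79

63/79


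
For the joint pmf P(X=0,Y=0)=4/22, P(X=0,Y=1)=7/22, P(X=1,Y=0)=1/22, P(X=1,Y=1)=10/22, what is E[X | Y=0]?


P(Y=0) = 5/22
E[X|Y=0] = (0*4 + 1*1)/5 = 1/5

1/5


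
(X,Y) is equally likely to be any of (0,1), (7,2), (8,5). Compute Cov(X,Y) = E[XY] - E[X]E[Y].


E[X]=5, E[Y]=8/3, E[XY]=18
Cov(X,Y) = E[XY] - E[X]E[Y] = 18 - 5*8/3 = 14/3

14/3


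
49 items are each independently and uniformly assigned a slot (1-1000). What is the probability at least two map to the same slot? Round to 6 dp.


P(all different) = prod((1000-i)/1000 for i=0..48) = 0.302557
P(at least one match) = 1 - 0.302557 = 0.697443

0.697443


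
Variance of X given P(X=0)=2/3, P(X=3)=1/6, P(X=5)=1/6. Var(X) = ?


E[X] = 4/3, E[X^2] = 17/3
Var(X) = E[X^2] - (E[X])^2 = 17/3 - (4/3)^2 = 35/9

35/9


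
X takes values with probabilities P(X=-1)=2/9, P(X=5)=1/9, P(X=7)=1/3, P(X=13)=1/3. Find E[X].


E[X] = sum(x * P(x))
= -1*2/9 + 5*1/9 + 7*1/3 + 13*1/3
= 7

7


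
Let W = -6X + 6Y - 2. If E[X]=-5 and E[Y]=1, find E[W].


E[-6X + 6Y - 2] = -6*E[X] + 6*E[Y] - 2
= (-6)*(-5) + (6)*(1) + (-2)
= 30 + 6 - 2 = 34

34


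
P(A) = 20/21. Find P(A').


P(A') = 1 - P(A) = 1 - 20/21 = 1/21

1/21


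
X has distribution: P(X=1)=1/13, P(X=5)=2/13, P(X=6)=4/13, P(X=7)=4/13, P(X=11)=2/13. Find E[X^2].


E[X^2] = sum(g(x)*P(x))
= 1*1/13 + 25*2/13 + 36*4/13 + 49*4/13 + 121*2/13
= 633/13

633/13


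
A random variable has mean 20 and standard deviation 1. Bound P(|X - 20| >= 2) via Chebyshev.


k = 2/1 = 2
Chebyshev: P(|X-mu| >= k*sigma) <= 1/k^2 = 1/2^2 = 1/4

1/4


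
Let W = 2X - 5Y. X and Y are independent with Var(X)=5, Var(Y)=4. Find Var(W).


Independence => Cov(X,Y)=0
Var(2X - 5Y) = 2^2*Var(X) + (-5)^2*Var(Y)
= 4*5 + 25*4 = 120

120


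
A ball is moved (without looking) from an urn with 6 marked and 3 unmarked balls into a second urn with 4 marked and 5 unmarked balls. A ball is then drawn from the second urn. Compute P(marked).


P(transfer marked) = 6/9 = 2/3; P(transfer unmarked) = 1/3
If marked transferred: Urn II has 5 marked of 10, so P(marked|marked moved) = 1/2
If unmarked transferred: Urn II has 4 marked of 10, so P(marked|unmarked moved) = 2/5
By total probability: P(marked) = 2/3*1/2 + 1/3*2/5 = 7/15

7/15


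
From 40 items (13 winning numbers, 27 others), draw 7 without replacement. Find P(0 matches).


P(X=0) = C(13,0)*C(27,7) / C(40,7)
= 1*888030 / 18643560
= 888030/18643560 = 2277/47804

2277/47804


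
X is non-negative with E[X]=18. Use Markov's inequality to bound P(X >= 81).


Markov: P(X >= a) <= E[X]/a
P(X >= 81) <= 18/81 = 2/9

2/9


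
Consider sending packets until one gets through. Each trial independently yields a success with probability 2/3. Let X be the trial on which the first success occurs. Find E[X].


For geometric (trials until first success), E[X] = 1/p = 1/(2/3) = 3/2

3/2


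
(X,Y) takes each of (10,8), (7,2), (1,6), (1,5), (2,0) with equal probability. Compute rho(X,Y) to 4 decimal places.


Cov(X,Y) = 3.3600, Var(X) = 13.3600, Var(Y) = 8.1600
rho = Cov/(sqrt(VarX)*sqrt(VarY)) = 0.3218

0.3218


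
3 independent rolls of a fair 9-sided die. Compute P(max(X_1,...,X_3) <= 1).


P(max <= 1) = P(all X_i <= 1) = (P(X_1 <= 1))^3
= (1/9)^3 = 1/729

1/729


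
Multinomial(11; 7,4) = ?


11! = 39916800
Denominator: 7!=5040 * 4!=24
Coefficient = 39916800 / 120960 = 330

330


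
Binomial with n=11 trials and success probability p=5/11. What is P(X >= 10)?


P(X>=10) = P(X=10) + P(X=11)
= 58593750/25937424601 + 48828125/285311670611
= 693359375/285311670611

693359375/285311670611


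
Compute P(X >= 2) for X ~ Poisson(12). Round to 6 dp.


P(X>=2) = 1 - P(X<=1) = 1 - (e^(-12)*12^0/0! + e^(-12)*12^1/1!)
≈ 1 - (0.0000061442 + 0.0000737305)
= 1 - 0.0000798747 = 0.9999201253
≈ 0.999920

0.999920


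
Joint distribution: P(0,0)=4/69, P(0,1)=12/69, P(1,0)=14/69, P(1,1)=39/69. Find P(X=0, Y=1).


Read from table: P(X=0, Y=1) = 12/69 = 4/23

4/23


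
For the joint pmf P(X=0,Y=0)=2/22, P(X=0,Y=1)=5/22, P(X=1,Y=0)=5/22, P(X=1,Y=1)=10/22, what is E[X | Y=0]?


P(Y=0) = 7/22
E[X|Y=0] = (0*2 + 1*5)/7 = 5/7

5/7


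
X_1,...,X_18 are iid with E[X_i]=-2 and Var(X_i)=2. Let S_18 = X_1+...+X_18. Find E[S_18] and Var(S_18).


E[S_n] = n*mu = 18*-2 = -36
Var(S_n) = n*sigma^2 = 18*2 = 36

E[S_18]=-36, Var(S_18)=36


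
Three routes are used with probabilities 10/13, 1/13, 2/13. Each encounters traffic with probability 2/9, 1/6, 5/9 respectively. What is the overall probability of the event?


P(A) = P(A|B1)P(B1) + P(A|B2)P(B2) + P(A|B3)P(B3)
= 2/9*10/13 + 1/6*1/13 + 5/9*2/13
= 20/117 + 1/78 + 10/117 = 7/26

7/26


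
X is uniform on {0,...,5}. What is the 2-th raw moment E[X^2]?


E[X^2] = (1/6) * sum(x^2 for x=0..5)
= 55/6

55/6


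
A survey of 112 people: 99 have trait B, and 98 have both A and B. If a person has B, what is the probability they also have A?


P(A|B) = P(A∩B)/P(B) = (98/112)/(99/112) = 98/99

98/99


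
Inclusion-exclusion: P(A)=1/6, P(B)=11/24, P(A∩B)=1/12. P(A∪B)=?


P(A∪B) = P(A) + P(B) - P(A∩B)
= 1/6 + 11/24 - 1/12 = 13/24

13/24


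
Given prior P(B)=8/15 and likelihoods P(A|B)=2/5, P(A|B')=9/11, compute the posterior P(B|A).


P(A) = P(A|B)P(B) + P(A|B')P(B') = 2/5*8/15 + 9/11*7/15 = 491/825
P(B|A) = P(A|B)P(B)/P(A) = (16/75)/(491/825) = 176/491

176/491


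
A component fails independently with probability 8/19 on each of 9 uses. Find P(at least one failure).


P(at least one) = 1 - P(none)
P(none) = (1 - 8/19)^9 = (11/19)^9 = 2357947691/322687697779
P(at least one) = 1 - 2357947691/322687697779 = 320329750088/322687697779

320329750088/322687697779


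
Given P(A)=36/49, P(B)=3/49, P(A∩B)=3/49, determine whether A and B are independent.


P(A)*P(B) = 36/49*3/49 = 108/2401
P(A∩B) = 3/49 != 108/2401, so not independent

No, A and B are not independent


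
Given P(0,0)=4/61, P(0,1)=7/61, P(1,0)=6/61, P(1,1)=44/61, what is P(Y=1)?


P(Y=1) = P(0,1)+P(1,1) = 7/61 + 44/61 = 51/61

51/61


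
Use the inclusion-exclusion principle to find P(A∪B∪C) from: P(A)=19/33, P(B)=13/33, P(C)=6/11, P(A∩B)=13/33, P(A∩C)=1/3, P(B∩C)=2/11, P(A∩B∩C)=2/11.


P(A∪B∪C) = P(A)+P(B)+P(C) - P(AB)-P(AC)-P(BC) + P(ABC)
= 19/33+13/33+6/11 - 13/33-1/3-2/11 + 2/11
= 26/33

26/33


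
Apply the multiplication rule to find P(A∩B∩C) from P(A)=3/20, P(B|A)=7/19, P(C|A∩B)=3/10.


P(A∩B∩C) = P(A) * P(B|A) * P(C|A∩B)
= 3/20 * 7/19 * 3/10
= 21/380 * 3/10 = 63/3800

63/3800


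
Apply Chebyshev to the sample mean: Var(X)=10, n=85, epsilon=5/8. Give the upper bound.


Var(Xbar) = Var(X)/n = 10/85
Chebyshev: P(|Xbar-mu| >= 5/8) <= Var(Xbar)/(5/8)^2 = (2/17)/(25/64) = 128/425

128/425


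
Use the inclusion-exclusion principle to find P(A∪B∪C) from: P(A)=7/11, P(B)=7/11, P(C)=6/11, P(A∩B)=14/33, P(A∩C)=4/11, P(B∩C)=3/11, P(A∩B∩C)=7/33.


P(A∪B∪C) = P(A)+P(B)+P(C) - P(AB)-P(AC)-P(BC) + P(ABC)
= 7/11+7/11+6/11 - 14/33-4/11-3/11 + 7/33
= 32/33

32/33


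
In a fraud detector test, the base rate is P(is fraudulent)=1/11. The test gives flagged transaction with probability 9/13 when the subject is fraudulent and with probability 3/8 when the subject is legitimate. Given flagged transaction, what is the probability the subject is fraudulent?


P(A) = P(A|B)P(B) + P(A|B')P(B') = 9/13*1/11 + 3/8*10/11 = 21/52
P(B|A) = P(A|B)P(B)/P(A) = (9/143)/(21/52) = 12/77

12/77


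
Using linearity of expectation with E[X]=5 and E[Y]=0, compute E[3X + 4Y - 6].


E[3X + 4Y - 6] = 3*E[X] + 4*E[Y] - 6
= (3)*(5) + (4)*(0) + (-6)
= 15 + 0 - 6 = 9

9


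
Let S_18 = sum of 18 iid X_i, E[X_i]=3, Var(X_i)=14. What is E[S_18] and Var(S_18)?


E[S_n] = n*mu = 18*3 = 54
Var(S_n) = n*sigma^2 = 18*14 = 252

E[S_18]=54, Var(S_18)=252


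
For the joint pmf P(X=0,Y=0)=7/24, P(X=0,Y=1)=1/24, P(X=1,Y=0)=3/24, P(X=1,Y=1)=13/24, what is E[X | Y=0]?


P(Y=0) = 10/24
E[X|Y=0] = (0*7 + 1*3)/10 = 3/10

3/10


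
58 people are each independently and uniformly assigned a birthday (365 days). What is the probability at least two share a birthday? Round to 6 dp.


P(all different) = prod((365-i)/365 for i=0..57) = 0.008335
P(at least one match) = 1 - 0.008335 = 0.991665

0.991665


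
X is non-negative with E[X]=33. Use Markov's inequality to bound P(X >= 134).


Markov: P(X >= a) <= E[X]/a
P(X >= 134) <= 33/134

33/134


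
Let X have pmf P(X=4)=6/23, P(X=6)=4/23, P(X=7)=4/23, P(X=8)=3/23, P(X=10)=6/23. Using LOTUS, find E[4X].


E[4X] = sum(g(x)*P(x))
= 16*6/23 + 24*4/23 + 28*4/23 + 32*3/23 + 40*6/23
= 640/23

640/23


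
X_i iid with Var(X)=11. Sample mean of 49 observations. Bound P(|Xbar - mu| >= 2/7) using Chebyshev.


Var(Xbar) = Var(X)/n = 11/49
Chebyshev: P(|Xbar-mu| >= 2/7) <= Var(Xbar)/(2/7)^2 = (11/49)/(4/49) = 11/4
Bound exceeds 1, so trivial bound: 1

1


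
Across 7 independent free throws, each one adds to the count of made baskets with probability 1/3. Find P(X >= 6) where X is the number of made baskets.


P(X>=6) = P(X=6) + P(X=7)
= 14/2187 + 1/2187
= 5/729

5/729


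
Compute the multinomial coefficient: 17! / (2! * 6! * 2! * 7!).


17! = 355687428096000
Denominator: 2!=2 * 6!=720 * 2!=2 * 7!=5040
Coefficient = 355687428096000 / 14515200 = 24504480

24504480


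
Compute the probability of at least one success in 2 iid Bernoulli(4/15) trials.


P(at least one) = 1 - P(none)
P(none) = (1 - 4/15)^2 = (11/15)^2 = 121/225
P(at least one) = 1 - 121/225 = 104/225

104/225


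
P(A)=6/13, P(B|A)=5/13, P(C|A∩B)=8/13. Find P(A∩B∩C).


P(A∩B∩C) = P(A) * P(B|A) * P(C|A∩B)
= 6/13 * 5/13 * 8/13
= 30/169 * 8/13 = 240/2197

240/2197


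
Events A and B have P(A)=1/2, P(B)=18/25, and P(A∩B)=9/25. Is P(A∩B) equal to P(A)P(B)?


P(A)*P(B) = 1/2*18/25 = 9/25
P(A∩B) = 9/25, which equals P(A)P(B), so independent

Yes, A and B are independent


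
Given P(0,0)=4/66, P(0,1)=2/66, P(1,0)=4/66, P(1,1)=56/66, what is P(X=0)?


P(X=0) = P(0,0)+P(0,1) = 4/66 + 2/66 = 6/66 = 1/11

1/11


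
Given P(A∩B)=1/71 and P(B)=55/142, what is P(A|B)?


P(A|B) = P(A∩B)/P(B) = (2/142)/(55/142) = 2/55

2/55


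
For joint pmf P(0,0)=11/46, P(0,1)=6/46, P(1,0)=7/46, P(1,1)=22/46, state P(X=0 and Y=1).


Read from table: P(X=0, Y=1) = 6/46 = 3/23

3/23


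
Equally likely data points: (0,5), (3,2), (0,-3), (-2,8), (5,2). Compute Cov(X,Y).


E[X]=6/5, E[Y]=14/5, E[XY]=0
Cov(X,Y) = E[XY] - E[X]E[Y] = 0 - 6/5*14/5 = -84/25

-84/25


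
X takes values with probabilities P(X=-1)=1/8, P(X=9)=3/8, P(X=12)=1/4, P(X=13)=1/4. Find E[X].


E[X] = sum(x * P(x))
= -1*1/8 + 9*3/8 + 12*1/4 + 13*1/4
= 19/2

19/2


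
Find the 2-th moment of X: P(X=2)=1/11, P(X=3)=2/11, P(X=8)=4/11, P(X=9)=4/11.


E[X^2] = sum(x^2 * P(x))
= 4*1/11 + 9*2/11 + 64*4/11 + 81*4/11
= 602/11

602/11


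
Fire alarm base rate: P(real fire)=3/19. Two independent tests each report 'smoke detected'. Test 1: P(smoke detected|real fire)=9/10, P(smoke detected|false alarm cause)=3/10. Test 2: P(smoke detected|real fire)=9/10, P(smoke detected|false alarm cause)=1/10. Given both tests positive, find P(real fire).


After test 1: P(+) = 9/10*3/19 + 3/10*16/19 = 15/38
P(B|+) = (27/190)/(15/38) = 9/25
After test 2 (use post1 as new prior): P(+) = 9/10*9/25 + 1/10*16/25 = 97/250
P(B|+,+) = (81/250)/(97/250) = 81/97

81/97


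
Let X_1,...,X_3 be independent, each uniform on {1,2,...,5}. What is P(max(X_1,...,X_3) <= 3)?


P(max <= 3) = P(all X_i <= 3) = (P(X_1 <= 3))^3
= (3/5)^3 = 27/125

27/125


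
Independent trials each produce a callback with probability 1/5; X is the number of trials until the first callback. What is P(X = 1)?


P(X=1) = (1-p)^0 * p = (4/5)^0 * 1/5
= 1 * 1/5 = 1/5

1/5


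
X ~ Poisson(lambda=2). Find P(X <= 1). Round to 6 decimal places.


P(X<=1) = e^(-2)*2^0/0! + e^(-2)*2^1/1!
≈ 0.1353352832 + 0.2706705665
= 0.4060058497
≈ 0.406006

0.406006


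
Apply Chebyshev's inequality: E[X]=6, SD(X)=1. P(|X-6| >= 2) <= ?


k = 2/1 = 2
Chebyshev: P(|X-mu| >= k*sigma) <= 1/k^2 = 1/2^2 = 1/4

1/4


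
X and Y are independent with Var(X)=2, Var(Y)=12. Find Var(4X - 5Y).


Independence => Cov(X,Y)=0
Var(4X - 5Y) = 4^2*Var(X) + (-5)^2*Var(Y)
= 16*2 + 25*12 = 332

332


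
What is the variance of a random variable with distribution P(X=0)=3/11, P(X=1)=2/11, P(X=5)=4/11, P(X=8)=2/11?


E[X] = 38/11, E[X^2] = 230/11
Var(X) = E[X^2] - (E[X])^2 = 230/11 - (38/11)^2 = 1086/121

1086/121


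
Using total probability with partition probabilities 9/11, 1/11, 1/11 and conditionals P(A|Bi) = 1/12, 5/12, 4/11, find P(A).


P(A) = P(A|B1)P(B1) + P(A|B2)P(B2) + P(A|B3)P(B3)
= 1/12*9/11 + 5/12*1/11 + 4/11*1/11
= 3/44 + 5/132 + 4/121 = 101/726

101/726


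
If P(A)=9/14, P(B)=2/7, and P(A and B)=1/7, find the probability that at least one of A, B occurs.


P(A∪B) = P(A) + P(B) - P(A∩B)
= 9/14 + 2/7 - 1/7 = 11/14

11/14


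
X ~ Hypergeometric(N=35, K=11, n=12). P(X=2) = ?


P(X=2) = C(11,2)*C(24,10) / C(35,12)
= 55*1961256 / 834451800
= 107869080/834451800 = 52877/409045

52877/409045


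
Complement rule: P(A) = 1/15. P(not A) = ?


P(A') = 1 - P(A) = 1 - 1/15 = 14/15

14/15


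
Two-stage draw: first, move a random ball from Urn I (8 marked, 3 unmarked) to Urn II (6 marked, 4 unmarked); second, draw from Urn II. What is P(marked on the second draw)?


P(transfer marked) = 8/11; P(transfer unmarked) = 3/11
If marked transferred: Urn II has 7 marked of 11, so P(marked|marked moved) = 7/11
If unmarked transferred: Urn II has 6 marked of 11, so P(marked|unmarked moved) = 6/11
By total probability: P(marked) = 8/11*7/11 + 3/11*6/11 = 74/121

74/121


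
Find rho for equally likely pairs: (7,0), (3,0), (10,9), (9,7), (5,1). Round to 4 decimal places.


Cov(X,Y) = 8.4800, Var(X) = 6.5600, Var(Y) = 14.6400
rho = Cov/(sqrt(VarX)*sqrt(VarY)) = 0.8653

0.8653


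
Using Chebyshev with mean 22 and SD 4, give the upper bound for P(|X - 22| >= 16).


k = 16/4 = 4
Chebyshev: P(|X-mu| >= k*sigma) <= 1/k^2 = 1/4^2 = 1/16

1/16


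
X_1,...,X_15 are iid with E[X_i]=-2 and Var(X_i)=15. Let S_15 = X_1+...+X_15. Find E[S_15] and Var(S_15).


E[S_n] = n*mu = 15*-2 = -30
Var(S_n) = n*sigma^2 = 15*15 = 225

E[S_15]=-30, Var(S_15)=225


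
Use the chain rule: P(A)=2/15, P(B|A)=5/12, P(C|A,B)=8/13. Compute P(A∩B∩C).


P(A∩B∩C) = P(A) * P(B|A) * P(C|A∩B)
= 2/15 * 5/12 * 8/13
= 1/18 * 8/13 = 4/117

4/117


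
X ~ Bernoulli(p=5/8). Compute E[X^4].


For Bernoulli: X in {0,1}
E[X^4] = 0^4*(1-5/8) + 1^4*5/8 = 5/8

5/8


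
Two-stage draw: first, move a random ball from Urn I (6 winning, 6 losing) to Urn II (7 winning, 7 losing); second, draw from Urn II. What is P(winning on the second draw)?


P(transfer winning) = 6/12 = 1/2; P(transfer losing) = 1/2
If winning transferred: Urn II has 8 winning of 15, so P(winning|winning moved) = 8/15
If losing transferred: Urn II has 7 winning of 15, so P(winning|losing moved) = 7/15
By total probability: P(winning) = 1/2*8/15 + 1/2*7/15 = 1/2

1/2


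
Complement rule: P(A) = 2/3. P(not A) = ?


P(A') = 1 - P(A) = 1 - 2/3 = 1/3

1/3


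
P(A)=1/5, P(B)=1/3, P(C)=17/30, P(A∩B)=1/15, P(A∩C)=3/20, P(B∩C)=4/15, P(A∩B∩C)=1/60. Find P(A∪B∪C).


P(A∪B∪C) = P(A)+P(B)+P(C) - P(AB)-P(AC)-P(BC) + P(ABC)
= 1/5+1/3+17/30 - 1/15-3/20-4/15 + 1/60
= 19/30

19/30


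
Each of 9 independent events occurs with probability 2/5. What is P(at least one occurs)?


P(at least one) = 1 - P(none)
P(none) = (1 - 2/5)^9 = (3/5)^9 = 19683/1953125
P(at least one) = 1 - 19683/1953125 = 1933442/1953125

1933442/1953125


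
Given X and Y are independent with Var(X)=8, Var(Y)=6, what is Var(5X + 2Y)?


Independence => Cov(X,Y)=0
Var(5X + 2Y) = 5^2*Var(X) + 2^2*Var(Y)
= 25*8 + 4*6 = 224

224


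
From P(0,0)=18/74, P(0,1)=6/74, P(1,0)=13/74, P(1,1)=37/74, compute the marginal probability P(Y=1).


P(Y=1) = P(0,1)+P(1,1) = 6/74 + 37/74 = 43/74

43/74


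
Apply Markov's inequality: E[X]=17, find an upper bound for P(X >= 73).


Markov: P(X >= a) <= E[X]/a
P(X >= 73) <= 17/73

17/73


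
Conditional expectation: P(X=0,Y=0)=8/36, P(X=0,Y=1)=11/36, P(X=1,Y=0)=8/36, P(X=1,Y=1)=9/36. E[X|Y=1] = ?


P(Y=1) = 20/36
E[X|Y=1] = (0*11 + 1*9)/20 = 9/20

9/20


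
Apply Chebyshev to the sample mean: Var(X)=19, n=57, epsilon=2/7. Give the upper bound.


Var(Xbar) = Var(X)/n = 19/57
Chebyshev: P(|Xbar-mu| >= 2/7) <= Var(Xbar)/(2/7)^2 = (1/3)/(4/49) = 49/12
Bound exceeds 1, so trivial bound: 1

1


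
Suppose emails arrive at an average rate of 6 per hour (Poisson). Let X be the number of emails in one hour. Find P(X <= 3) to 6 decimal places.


P(X<=3) = e^(-6)*6^0/0! + e^(-6)*6^1/1! + e^(-6)*6^2/2! + e^(-6)*6^3/3!
≈ 0.0024787522 + 0.0148725131 + 0.0446175392 + 0.0892350784
= 0.1512038829
≈ 0.151204

0.151204


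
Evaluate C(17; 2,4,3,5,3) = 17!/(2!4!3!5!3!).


17! = 355687428096000
Denominator: 2!=2 * 4!=24 * 3!=6 * 5!=120 * 3!=6
Coefficient = 355687428096000 / 207360 = 1715313600

1715313600


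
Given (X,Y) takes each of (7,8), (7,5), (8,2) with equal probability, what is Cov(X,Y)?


E[X]=22/3, E[Y]=5, E[XY]=107/3
Cov(X,Y) = E[XY] - E[X]E[Y] = 107/3 - 22/3*5 = -1

-1


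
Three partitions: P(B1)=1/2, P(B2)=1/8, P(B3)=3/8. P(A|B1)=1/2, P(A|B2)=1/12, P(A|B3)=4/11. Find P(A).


P(A) = P(A|B1)P(B1) + P(A|B2)P(B2) + P(A|B3)P(B3)
= 1/2*1/2 + 1/12*1/8 + 4/11*3/8
= 1/4 + 1/96 + 3/22 = 419/1056

419/1056


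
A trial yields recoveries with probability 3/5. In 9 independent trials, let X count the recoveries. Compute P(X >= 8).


P(X>=8) = P(X=8) + P(X=9)
= 118098/1953125 + 19683/1953125
= 137781/1953125

137781/1953125


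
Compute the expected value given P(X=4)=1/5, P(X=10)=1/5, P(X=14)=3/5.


E[X] = sum(x * P(x))
= 4*1/5 + 10*1/5 + 14*3/5
= 56/5

56/5


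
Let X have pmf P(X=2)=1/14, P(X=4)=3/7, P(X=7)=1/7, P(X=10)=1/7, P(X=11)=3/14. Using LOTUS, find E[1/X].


E[1/X] = sum(g(x)*P(x))
= 1/2*1/14 + 1/4*3/7 + 1/7*1/7 + 1/10*1/7 + 1/11*3/14
= 531/2695

531/2695


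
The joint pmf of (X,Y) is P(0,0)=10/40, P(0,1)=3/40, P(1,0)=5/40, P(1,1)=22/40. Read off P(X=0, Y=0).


Read from table: P(X=0, Y=0) = 10/40 = 1/4

1/4


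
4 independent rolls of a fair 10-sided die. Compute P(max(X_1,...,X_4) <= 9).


P(max <= 9) = P(all X_i <= 9) = (P(X_1 <= 9))^4
= (9/10)^4 = 6561/10000

6561/10000


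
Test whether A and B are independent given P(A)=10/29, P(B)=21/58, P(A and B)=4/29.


P(A)*P(B) = 10/29*21/58 = 105/841
P(A∩B) = 4/29 != 105/841, so not independent

No, A and B are not independent


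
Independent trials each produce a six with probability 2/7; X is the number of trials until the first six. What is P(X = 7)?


P(X=7) = (1-p)^6 * p = (5/7)^6 * 2/7
= 15625/117649 * 2/7 = 31250/823543

31250/823543


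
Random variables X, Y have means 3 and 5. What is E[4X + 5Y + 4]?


E[4X + 5Y + 4] = 4*E[X] + 5*E[Y] + 4
= (4)*(3) + (5)*(5) + (4)
= 12 + 25 + 4 = 41

41


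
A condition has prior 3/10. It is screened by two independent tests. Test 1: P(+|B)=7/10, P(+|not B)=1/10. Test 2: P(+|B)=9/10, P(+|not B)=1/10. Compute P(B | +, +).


After test 1: P(+) = 7/10*3/10 + 1/10*7/10 = 7/25
P(B|+) = (21/100)/(7/25) = 3/4
After test 2 (use post1 as new prior): P(+) = 9/10*3/4 + 1/10*1/4 = 7/10
P(B|+,+) = (27/40)/(7/10) = 27/28

27/28


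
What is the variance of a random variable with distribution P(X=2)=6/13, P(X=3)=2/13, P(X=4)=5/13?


E[X] = 38/13, E[X^2] = 122/13
Var(X) = E[X^2] - (E[X])^2 = 122/13 - (38/13)^2 = 142/169

142/169


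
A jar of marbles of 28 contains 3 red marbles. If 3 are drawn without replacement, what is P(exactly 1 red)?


P(X=1) = C(3,1)*C(25,2) / C(28,3)
= 3*300 / 3276
= 900/3276 = 25/91

25/91


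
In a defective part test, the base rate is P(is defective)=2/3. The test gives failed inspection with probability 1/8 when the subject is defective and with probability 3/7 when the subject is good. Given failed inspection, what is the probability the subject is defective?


P(A) = P(A|B)P(B) + P(A|B')P(B') = 1/8*2/3 + 3/7*1/3 = 19/84
P(B|A) = P(A|B)P(B)/P(A) = (1/12)/(19/84) = 7/19

7/19


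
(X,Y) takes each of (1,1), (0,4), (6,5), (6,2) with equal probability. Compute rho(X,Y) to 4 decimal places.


Cov(X,Y) = 1.0000, Var(X) = 7.6875, Var(Y) = 2.5000
rho = Cov/(sqrt(VarX)*sqrt(VarY)) = 0.2281

0.2281


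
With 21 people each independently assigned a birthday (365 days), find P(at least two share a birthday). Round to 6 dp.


P(all different) = prod((365-i)/365 for i=0..20) = 0.556312
P(at least one match) = 1 - 0.556312 = 0.443688

0.443688


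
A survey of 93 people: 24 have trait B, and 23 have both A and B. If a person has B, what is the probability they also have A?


P(A|B) = P(A∩B)/P(B) = (23/93)/(24/93) = 23/24

23/24


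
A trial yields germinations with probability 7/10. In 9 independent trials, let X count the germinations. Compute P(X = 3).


P(X=3) = C(9,3) * p^3 * (1-p)^6
= 84 * 343/1000 * 729/1000000
= 5250987/250000000

5250987/250000000


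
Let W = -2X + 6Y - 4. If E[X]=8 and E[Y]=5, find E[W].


E[-2X + 6Y - 4] = -2*E[X] + 6*E[Y] - 4
= (-2)*(8) + (6)*(5) + (-4)
= -16 + 30 - 4 = 10

10


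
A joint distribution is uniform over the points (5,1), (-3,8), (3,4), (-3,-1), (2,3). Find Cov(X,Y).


E[X]=4/5, E[Y]=3, E[XY]=2/5
Cov(X,Y) = E[XY] - E[X]E[Y] = 2/5 - 4/5*3 = -2

-2


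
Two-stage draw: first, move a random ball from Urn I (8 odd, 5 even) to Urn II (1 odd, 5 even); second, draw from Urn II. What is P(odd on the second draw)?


P(transfer odd) = 8/13; P(transfer even) = 5/13
If odd transferred: Urn II has 2 odd of 7, so P(odd|odd moved) = 2/7
If even transferred: Urn II has 1 odd of 7, so P(odd|even moved) = 1/7
By total probability: P(odd) = 8/13*2/7 + 5/13*1/7 = 3/13

3/13


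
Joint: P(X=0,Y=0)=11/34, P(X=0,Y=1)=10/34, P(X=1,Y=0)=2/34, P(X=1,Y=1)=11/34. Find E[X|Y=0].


P(Y=0) = 13/34
E[X|Y=0] = (0*11 + 1*2)/13 = 2/13

2/13


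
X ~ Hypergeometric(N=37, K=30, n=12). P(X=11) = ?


P(X=11) = C(30,11)*C(7,1) / C(37,12)
= 54627300*7 / 1852482996
= 382391100/1852482996 = 4025/19499

4025/19499


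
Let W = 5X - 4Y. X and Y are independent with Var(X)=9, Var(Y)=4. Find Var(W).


Independence => Cov(X,Y)=0
Var(5X - 4Y) = 5^2*Var(X) + (-4)^2*Var(Y)
= 25*9 + 16*4 = 289

289


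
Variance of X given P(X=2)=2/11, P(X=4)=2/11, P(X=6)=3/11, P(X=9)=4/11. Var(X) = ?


E[X] = 6, E[X^2] = 472/11
Var(X) = E[X^2] - (E[X])^2 = 472/11 - (6)^2 = 76/11

76/11


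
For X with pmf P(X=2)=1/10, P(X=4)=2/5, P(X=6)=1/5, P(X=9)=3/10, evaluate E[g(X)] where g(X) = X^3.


E[X^3] = sum(g(x)*P(x))
= 8*1/10 + 64*2/5 + 216*1/5 + 729*3/10
= 2883/10

2883/10


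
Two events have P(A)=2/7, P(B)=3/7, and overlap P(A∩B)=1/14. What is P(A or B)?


P(A∪B) = P(A) + P(B) - P(A∩B)
= 2/7 + 3/7 - 1/14 = 9/14

9/14


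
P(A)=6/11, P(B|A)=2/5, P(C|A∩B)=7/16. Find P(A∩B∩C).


P(A∩B∩C) = P(A) * P(B|A) * P(C|A∩B)
= 6/11 * 2/5 * 7/16
= 12/55 * 7/16 = 21/220

21/220


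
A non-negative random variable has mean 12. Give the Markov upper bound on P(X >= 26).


Markov: P(X >= a) <= E[X]/a
P(X >= 26) <= 12/26 = 6/13

6/13


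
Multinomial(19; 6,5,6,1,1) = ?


19! = 121645100408832000
Denominator: 6!=720 * 5!=120 * 6!=720 * 1!=1 * 1!=1
Coefficient = 121645100408832000 / 62208000 = 1955457504

1955457504


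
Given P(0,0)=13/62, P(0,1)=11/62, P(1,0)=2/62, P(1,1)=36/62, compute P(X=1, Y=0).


Read from table: P(X=1, Y=0) = 2/62 = 1/31

1/31


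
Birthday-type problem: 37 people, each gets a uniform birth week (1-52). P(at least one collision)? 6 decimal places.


P(all different) = prod((52-i)/52 for i=0..36) = 0.000000
P(at least one match) = 1 - 0.000000 = 1.000000

1.000000


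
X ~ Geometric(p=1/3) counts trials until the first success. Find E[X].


For geometric (trials until first success), E[X] = 1/p = 1/(1/3) = 3

3


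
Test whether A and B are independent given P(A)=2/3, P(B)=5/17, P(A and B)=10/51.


P(A)*P(B) = 2/3*5/17 = 10/51
P(A∩B) = 10/51, which equals P(A)P(B), so independent

Yes, A and B are independent


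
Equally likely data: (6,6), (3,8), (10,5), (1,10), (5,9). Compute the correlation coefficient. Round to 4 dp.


Cov(X,Y) = -5.0000, Var(X) = 9.2000, Var(Y) = 3.4400
rho = Cov/(sqrt(VarX)*sqrt(VarY)) = -0.8888

-0.8888


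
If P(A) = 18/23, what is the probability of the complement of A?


P(A') = 1 - P(A) = 1 - 18/23 = 5/23

5/23


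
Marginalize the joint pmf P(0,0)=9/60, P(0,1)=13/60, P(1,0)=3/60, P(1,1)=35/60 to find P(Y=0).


P(Y=0) = P(0,0)+P(1,0) = 9/60 + 3/60 = 12/60 = 1/5

1/5


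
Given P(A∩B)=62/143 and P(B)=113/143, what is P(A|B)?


P(A|B) = P(A∩B)/P(B) = (62/143)/(113/143) = 62/113

62/113


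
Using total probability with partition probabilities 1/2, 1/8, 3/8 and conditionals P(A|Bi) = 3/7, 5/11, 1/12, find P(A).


P(A) = P(A|B1)P(B1) + P(A|B2)P(B2) + P(A|B3)P(B3)
= 3/7*1/2 + 5/11*1/8 + 1/12*3/8
= 3/14 + 5/88 + 1/32 = 745/2464

745/2464


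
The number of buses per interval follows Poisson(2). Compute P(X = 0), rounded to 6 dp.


P(X=0) = e^(-2) * 2^0 / 0!
≈ 0.1353352832 * 1 / 1
≈ 0.135335

0.135335


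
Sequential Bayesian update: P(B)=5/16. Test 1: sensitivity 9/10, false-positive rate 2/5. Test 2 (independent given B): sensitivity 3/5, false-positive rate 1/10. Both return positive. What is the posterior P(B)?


After test 1: P(+) = 9/10*5/16 + 2/5*11/16 = 89/160
P(B|+) = (9/32)/(89/160) = 45/89
After test 2 (use post1 as new prior): P(+) = 3/5*45/89 + 1/10*44/89 = 157/445
P(B|+,+) = (27/89)/(157/445) = 135/157

135/157


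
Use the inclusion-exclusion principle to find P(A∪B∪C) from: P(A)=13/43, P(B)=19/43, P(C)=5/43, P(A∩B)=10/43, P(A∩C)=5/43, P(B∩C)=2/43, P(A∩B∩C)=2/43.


P(A∪B∪C) = P(A)+P(B)+P(C) - P(AB)-P(AC)-P(BC) + P(ABC)
= 13/43+19/43+5/43 - 10/43-5/43-2/43 + 2/43
= 22/43

22/43


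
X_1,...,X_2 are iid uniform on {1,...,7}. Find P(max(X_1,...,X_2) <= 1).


P(max <= 1) = P(all X_i <= 1) = (P(X_1 <= 1))^2
= (1/7)^2 = 1/49

1/49


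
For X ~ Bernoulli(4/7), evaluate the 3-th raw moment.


For Bernoulli: X in {0,1}
E[X^3] = 0^3*(1-4/7) + 1^3*4/7 = 4/7

4/7


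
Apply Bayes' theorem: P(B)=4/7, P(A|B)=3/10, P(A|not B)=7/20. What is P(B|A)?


P(A) = P(A|B)P(B) + P(A|B')P(B') = 3/10*4/7 + 7/20*3/7 = 9/28
P(B|A) = P(A|B)P(B)/P(A) = (6/35)/(9/28) = 8/15

8/15


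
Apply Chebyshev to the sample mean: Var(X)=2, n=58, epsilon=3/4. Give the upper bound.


Var(Xbar) = Var(X)/n = 2/58
Chebyshev: P(|Xbar-mu| >= 3/4) <= Var(Xbar)/(3/4)^2 = (1/29)/(9/16) = 16/261

16/261


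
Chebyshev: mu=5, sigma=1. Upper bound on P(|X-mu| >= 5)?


k = 5/1 = 5
Chebyshev: P(|X-mu| >= k*sigma) <= 1/k^2 = 1/5^2 = 1/25

1/25


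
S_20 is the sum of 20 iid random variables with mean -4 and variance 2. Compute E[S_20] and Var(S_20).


E[S_n] = n*mu = 20*-4 = -80
Var(S_n) = n*sigma^2 = 20*2 = 40

E[S_20]=-80, Var(S_20)=40


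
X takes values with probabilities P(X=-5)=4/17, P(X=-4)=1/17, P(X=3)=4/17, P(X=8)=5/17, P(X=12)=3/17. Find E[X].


E[X] = sum(x * P(x))
= -5*4/17 - 4*1/17 + 3*4/17 + 8*5/17 + 12*3/17
= 64/17

64/17


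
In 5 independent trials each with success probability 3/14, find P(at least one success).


P(at least one) = 1 - P(none)
P(none) = (1 - 3/14)^5 = (11/14)^5 = 161051/537824
P(at least one) = 1 - 161051/537824 = 376773/537824

376773/537824


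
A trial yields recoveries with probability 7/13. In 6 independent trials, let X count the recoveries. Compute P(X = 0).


P(X=0) = C(6,0) * p^0 * (1-p)^6
= 1 * 1 * 46656/4826809
= 46656/4826809

46656/4826809


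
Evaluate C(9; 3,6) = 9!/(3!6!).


9! = 362880
Denominator: 3!=6 * 6!=720
Coefficient = 362880 / 4320 = 84

84


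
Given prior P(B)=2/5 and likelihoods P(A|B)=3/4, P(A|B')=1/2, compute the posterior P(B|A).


P(A) = P(A|B)P(B) + P(A|B')P(B') = 3/4*2/5 + 1/2*3/5 = 3/5
P(B|A) = P(A|B)P(B)/P(A) = (3/10)/(3/5) = 1/2

1/2


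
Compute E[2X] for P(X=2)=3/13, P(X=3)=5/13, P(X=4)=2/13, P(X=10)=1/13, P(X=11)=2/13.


E[2X] = sum(g(x)*P(x))
= 4*3/13 + 6*5/13 + 8*2/13 + 20*1/13 + 22*2/13
= 122/13

122/13


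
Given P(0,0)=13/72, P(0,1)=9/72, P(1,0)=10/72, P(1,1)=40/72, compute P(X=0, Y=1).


Read from table: P(X=0, Y=1) = 9/72 = 1/8

1/8


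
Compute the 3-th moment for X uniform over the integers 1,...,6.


E[X^3] = (1/6) * sum(x^3 for x=1..6)
= 441/6 = 147/2

147/2


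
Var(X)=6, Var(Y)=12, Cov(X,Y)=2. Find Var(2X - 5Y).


Var(2X - 5Y) = 2^2*Var(X) + (-5)^2*Var(Y) + 2*2*(-5)*Cov(X,Y)
= 4*6 + 25*12 - 20*2
= 24 + 300 - 40 = 284

284


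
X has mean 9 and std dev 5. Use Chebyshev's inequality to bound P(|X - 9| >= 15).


k = 15/5 = 3
Chebyshev: P(|X-mu| >= k*sigma) <= 1/k^2 = 1/3^2 = 1/9

1/9


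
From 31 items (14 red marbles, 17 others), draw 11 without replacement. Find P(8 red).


P(X=8) = C(14,8)*C(17,3) / C(31,11)
= 3003*680 / 84672315
= 2042040/84672315 = 1496/62031

1496/62031


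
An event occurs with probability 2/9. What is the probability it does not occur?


P(A') = 1 - P(A) = 1 - 2/9 = 7/9

7/9


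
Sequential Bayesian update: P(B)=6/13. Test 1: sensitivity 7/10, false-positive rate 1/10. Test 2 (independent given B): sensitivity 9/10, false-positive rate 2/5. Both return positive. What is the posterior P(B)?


After test 1: P(+) = 7/10*6/13 + 1/10*7/13 = 49/130
P(B|+) = (21/65)/(49/130) = 6/7
After test 2 (use post1 as new prior): P(+) = 9/10*6/7 + 2/5*1/7 = 29/35
P(B|+,+) = (27/35)/(29/35) = 27/29

27/29


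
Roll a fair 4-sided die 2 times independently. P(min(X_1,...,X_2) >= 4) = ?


P(min >= 4) = P(all X_i >= 4) = (P(X_1 >= 4))^2
= (1/4)^2 = 1/16

1/16


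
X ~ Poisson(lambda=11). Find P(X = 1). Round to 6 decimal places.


P(X=1) = e^(-11) * 11^1 / 1!
≈ 0.00001670170079 * 11 / 1
≈ 0.000184

0.000184


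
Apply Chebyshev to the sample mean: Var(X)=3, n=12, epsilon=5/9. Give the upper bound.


Var(Xbar) = Var(X)/n = 3/12
Chebyshev: P(|Xbar-mu| >= 5/9) <= Var(Xbar)/(5/9)^2 = (1/4)/(25/81) = 81/100

81/100


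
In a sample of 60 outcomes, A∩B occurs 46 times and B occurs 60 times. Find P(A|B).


P(A|B) = P(A∩B)/P(B) = (46/60)/(60/60) = 46/60 = 23/30

23/30


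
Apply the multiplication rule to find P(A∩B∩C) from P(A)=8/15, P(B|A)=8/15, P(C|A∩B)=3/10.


P(A∩B∩C) = P(A) * P(B|A) * P(C|A∩B)
= 8/15 * 8/15 * 3/10
= 64/225 * 3/10 = 32/375

32/375


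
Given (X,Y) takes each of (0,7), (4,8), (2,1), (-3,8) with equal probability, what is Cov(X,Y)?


E[X]=3/4, E[Y]=6, E[XY]=5/2
Cov(X,Y) = E[XY] - E[X]E[Y] = 5/2 - 3/4*6 = -2

-2


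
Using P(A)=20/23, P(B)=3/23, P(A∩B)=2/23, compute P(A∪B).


P(A∪B) = P(A) + P(B) - P(A∩B)
= 20/23 + 3/23 - 2/23 = 21/23

21/23


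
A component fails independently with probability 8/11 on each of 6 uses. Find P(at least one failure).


P(at least one) = 1 - P(none)
P(none) = (1 - 8/11)^6 = (3/11)^6 = 729/1771561
P(at least one) = 1 - 729/1771561 = 1770832/1771561

1770832/1771561


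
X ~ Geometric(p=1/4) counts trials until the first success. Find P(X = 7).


P(X=7) = (1-p)^6 * p = (3/4)^6 * 1/4
= 729/4096 * 1/4 = 729/16384

729/16384


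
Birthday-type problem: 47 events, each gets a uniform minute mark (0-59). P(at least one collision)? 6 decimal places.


P(all different) = prod((60-i)/60 for i=0..46) = 0.000000
P(at least one match) = 1 - 0.000000 = 1.000000

1.000000


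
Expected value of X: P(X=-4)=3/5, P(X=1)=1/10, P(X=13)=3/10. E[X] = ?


E[X] = sum(x * P(x))
= -4*3/5 + 1*1/10 + 13*3/10
= 8/5

8/5


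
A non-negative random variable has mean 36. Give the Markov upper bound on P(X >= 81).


Markov: P(X >= a) <= E[X]/a
P(X >= 81) <= 36/81 = 4/9

4/9


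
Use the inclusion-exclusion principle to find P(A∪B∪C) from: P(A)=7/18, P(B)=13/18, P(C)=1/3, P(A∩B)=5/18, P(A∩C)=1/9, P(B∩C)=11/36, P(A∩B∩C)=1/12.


P(A∪B∪C) = P(A)+P(B)+P(C) - P(AB)-P(AC)-P(BC) + P(ABC)
= 7/18+13/18+1/3 - 5/18-1/9-11/36 + 1/12
= 5/6

5/6


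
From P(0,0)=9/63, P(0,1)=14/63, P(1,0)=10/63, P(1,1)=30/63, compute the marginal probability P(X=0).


P(X=0) = P(0,0)+P(0,1) = 9/63 + 14/63 = 23/63

23/63


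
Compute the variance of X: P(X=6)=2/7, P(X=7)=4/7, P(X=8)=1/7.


E[X] = 48/7, E[X^2] = 332/7
Var(X) = E[X^2] - (E[X])^2 = 332/7 - (48/7)^2 = 20/49

20/49


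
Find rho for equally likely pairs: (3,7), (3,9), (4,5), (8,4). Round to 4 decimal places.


Cov(X,Y) = -3.1250, Var(X) = 4.2500, Var(Y) = 3.6875
rho = Cov/(sqrt(VarX)*sqrt(VarY)) = -0.7894

-0.7894


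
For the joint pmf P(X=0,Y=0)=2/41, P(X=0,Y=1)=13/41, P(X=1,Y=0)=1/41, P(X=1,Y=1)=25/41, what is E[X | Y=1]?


P(Y=1) = 38/41
E[X|Y=1] = (0*13 + 1*25)/38 = 25/38

25/38


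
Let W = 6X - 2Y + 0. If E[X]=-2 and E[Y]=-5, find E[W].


E[6X - 2Y + 0] = 6*E[X] - 2*E[Y] + 0
= (6)*(-2) + (-2)*(-5) + (0)
= -12 + 10 + 0 = -2

-2


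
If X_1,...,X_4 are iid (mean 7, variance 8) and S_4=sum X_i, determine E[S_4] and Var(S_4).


E[S_n] = n*mu = 4*7 = 28
Var(S_n) = n*sigma^2 = 4*8 = 32

E[S_4]=28, Var(S_4)=32


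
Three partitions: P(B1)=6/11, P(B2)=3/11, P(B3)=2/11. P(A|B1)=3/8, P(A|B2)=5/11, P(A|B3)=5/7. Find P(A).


P(A) = P(A|B1)P(B1) + P(A|B2)P(B2) + P(A|B3)P(B3)
= 3/8*6/11 + 5/11*3/11 + 5/7*2/11
= 9/44 + 15/121 + 10/77 = 1553/3388

1553/3388


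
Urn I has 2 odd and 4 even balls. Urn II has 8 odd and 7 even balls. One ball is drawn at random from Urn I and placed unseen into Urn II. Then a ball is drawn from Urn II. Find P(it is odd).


P(transfer odd) = 2/6 = 1/3; P(transfer even) = 2/3
If odd transferred: Urn II has 9 odd of 16, so P(odd|odd moved) = 9/16
If even transferred: Urn II has 8 odd of 16, so P(odd|even moved) = 1/2
By total probability: P(odd) = 1/3*9/16 + 2/3*1/2 = 25/48

25/48


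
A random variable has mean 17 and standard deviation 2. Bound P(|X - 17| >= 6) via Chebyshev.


k = 6/2 = 3
Chebyshev: P(|X-mu| >= k*sigma) <= 1/k^2 = 1/3^2 = 1/9

1/9


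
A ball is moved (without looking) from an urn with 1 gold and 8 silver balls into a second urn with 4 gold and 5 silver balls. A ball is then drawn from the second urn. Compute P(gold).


P(transfer gold) = 1/9; P(transfer silver) = 8/9
If gold transferred: Urn II has 5 gold of 10, so P(gold|gold moved) = 1/2
If silver transferred: Urn II has 4 gold of 10, so P(gold|silver moved) = 2/5
By total probability: P(gold) = 1/9*1/2 + 8/9*2/5 = 37/90

37/90


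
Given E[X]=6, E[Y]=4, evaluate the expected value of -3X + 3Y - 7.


E[-3X + 3Y - 7] = -3*E[X] + 3*E[Y] - 7
= (-3)*(6) + (3)*(4) + (-7)
= -18 + 12 - 7 = -13

-13


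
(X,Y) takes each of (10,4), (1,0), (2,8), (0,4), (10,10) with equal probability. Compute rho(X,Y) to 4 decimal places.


Cov(X,Y) = 7.2800, Var(X) = 19.8400, Var(Y) = 12.1600
rho = Cov/(sqrt(VarX)*sqrt(VarY)) = 0.4687

0.4687


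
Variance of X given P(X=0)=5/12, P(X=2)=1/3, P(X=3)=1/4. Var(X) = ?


E[X] = 17/12, E[X^2] = 43/12
Var(X) = E[X^2] - (E[X])^2 = 43/12 - (17/12)^2 = 227/144

227/144


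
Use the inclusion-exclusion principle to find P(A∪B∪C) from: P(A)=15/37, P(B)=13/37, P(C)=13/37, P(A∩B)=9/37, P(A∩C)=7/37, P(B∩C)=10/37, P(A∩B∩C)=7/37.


P(A∪B∪C) = P(A)+P(B)+P(C) - P(AB)-P(AC)-P(BC) + P(ABC)
= 15/37+13/37+13/37 - 9/37-7/37-10/37 + 7/37
= 22/37

22/37


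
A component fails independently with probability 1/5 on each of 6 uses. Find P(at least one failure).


P(at least one) = 1 - P(none)
P(none) = (1 - 1/5)^6 = (4/5)^6 = 4096/15625
P(at least one) = 1 - 4096/15625 = 11529/15625

11529/15625


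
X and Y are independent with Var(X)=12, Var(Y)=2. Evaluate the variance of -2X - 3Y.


Independence => Cov(X,Y)=0
Var(-2X - 3Y) = (-2)^2*Var(X) + (-3)^2*Var(Y)
= 4*12 + 9*2 = 66

66


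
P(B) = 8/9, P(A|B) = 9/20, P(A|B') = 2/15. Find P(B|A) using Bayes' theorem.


P(A) = P(A|B)P(B) + P(A|B')P(B') = 9/20*8/9 + 2/15*1/9 = 56/135
P(B|A) = P(A|B)P(B)/P(A) = (2/5)/(56/135) = 27/28

27/28


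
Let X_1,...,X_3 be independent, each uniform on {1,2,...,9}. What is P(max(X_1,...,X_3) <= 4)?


P(max <= 4) = P(all X_i <= 4) = (P(X_1 <= 4))^3
= (4/9)^3 = 64/729

64/729


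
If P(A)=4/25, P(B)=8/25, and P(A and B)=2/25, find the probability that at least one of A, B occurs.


P(A∪B) = P(A) + P(B) - P(A∩B)
= 4/25 + 8/25 - 2/25 = 2/5

2/5


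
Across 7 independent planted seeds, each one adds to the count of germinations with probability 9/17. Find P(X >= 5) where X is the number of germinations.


P(X>=5) = P(X=5) + P(X=6) + P(X=7)
= 79361856/410338673 + 29760696/410338673 + 4782969/410338673
= 113905521/410338673

113905521/410338673


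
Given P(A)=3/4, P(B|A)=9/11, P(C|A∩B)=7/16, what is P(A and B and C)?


P(A∩B∩C) = P(A) * P(B|A) * P(C|A∩B)
= 3/4 * 9/11 * 7/16
= 27/44 * 7/16 = 189/704

189/704


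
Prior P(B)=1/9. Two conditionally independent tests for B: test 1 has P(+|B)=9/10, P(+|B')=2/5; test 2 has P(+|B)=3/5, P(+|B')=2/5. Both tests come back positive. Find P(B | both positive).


After test 1: P(+) = 9/10*1/9 + 2/5*8/9 = 41/90
P(B|+) = (1/10)/(41/90) = 9/41
After test 2 (use post1 as new prior): P(+) = 3/5*9/41 + 2/5*32/41 = 91/205
P(B|+,+) = (27/205)/(91/205) = 27/91

27/91


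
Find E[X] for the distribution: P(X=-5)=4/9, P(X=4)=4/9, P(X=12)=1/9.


E[X] = sum(x * P(x))
= -5*4/9 + 4*4/9 + 12*1/9
= 8/9

8/9


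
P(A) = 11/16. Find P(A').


P(A') = 1 - P(A) = 1 - 11/16 = 5/16

5/16


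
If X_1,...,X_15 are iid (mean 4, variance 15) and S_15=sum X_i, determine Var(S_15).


By independence, Var(S_n) = n*Var(X_1) = 15*15 = 225

225


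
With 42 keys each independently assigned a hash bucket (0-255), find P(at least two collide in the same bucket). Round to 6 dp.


P(all different) = prod((256-i)/256 for i=0..41) = 0.028400
P(at least one match) = 1 - 0.028400 = 0.971600

0.971600


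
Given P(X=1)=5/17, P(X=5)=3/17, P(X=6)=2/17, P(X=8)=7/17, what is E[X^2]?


E[X^2] = sum(g(x)*P(x))
= 1*5/17 + 25*3/17 + 36*2/17 + 64*7/17
= 600/17

600/17


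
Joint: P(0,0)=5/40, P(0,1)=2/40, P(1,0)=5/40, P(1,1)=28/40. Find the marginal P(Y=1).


P(Y=1) = P(0,1)+P(1,1) = 2/40 + 28/40 = 30/40 = 3/4

3/4


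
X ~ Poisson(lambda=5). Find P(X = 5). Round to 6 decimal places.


P(X=5) = e^(-5) * 5^5 / 5!
≈ 0.006737946999 * 3125 / 120
≈ 0.175467

0.175467
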